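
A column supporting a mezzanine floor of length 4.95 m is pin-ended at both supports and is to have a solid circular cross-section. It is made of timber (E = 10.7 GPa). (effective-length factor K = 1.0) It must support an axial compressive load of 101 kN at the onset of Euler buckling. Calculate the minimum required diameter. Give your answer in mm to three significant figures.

L_e = K·L = 1 × 4.95 = 4.950 m
Required I = P_cr·L_e²/(π²E) = 1.010×10^5 × 4.950² / (π² × 1.07×10^10) = 2.343×10^-5 m⁴
I_req = 2.343×10^7 mm⁴
Solid circle: I = πd⁴/64  ⇒  d = (64I/π)^(1/4) = (64×2.343×10^7/π)^(1/4) = 148 mm

d ≈ 148 mm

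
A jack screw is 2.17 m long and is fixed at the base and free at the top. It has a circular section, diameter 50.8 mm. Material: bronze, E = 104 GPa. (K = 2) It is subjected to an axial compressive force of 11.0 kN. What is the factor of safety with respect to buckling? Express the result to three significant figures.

I = πd⁴/64 = π×50.8⁴/64 = 3.269×10^5 mm⁴
I = 3.269×10^5 mm⁴ = 3.269×10^-7 m⁴
Effective length L_e = K·L = 2 × 2.17 = 4.340 m
P_cr = π²EI / L_e² = π² × 104×10⁹ × 3.269×10^-7 / 4.340² = 1.781×10^4 N
Factor of safety n = P_cr / P = 17.815 / 11.0 = 1.62

n ≈ 1.62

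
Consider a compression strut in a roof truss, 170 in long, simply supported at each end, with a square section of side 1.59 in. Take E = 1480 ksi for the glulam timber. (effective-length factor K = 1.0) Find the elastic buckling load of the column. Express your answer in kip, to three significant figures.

I = a⁴/12 = 1.59⁴/12 = 0.5326 in⁴
Effective length L_e = K·L = 1 × 170 = 170.0 in
P_cr = π²EI / L_e² = π² × 1480×10³ × 0.5326 / 170.0² = 269.2 lb

P_cr ≈ 0.269 kip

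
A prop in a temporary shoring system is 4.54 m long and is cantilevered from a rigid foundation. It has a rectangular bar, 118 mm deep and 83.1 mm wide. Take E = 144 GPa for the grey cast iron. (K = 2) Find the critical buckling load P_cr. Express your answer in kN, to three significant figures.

P_cr ≈ 97.3 kN

Buckling occurs about the weak axis: I_min = h·b³/12 with b = 83.1 mm (the shorter side).
I_min = 118×83.1³/12 = 5.643×10^6 mm⁴
I = 5.643×10^6 mm⁴ = 5.643×10^-6 m⁴
Effective length L_e = K·L = 2 × 4.54 = 9.080 m
P_cr = π²EI / L_e² = π² × 144×10⁹ × 5.643×10^-6 / 9.080² = 9.727×10^4 N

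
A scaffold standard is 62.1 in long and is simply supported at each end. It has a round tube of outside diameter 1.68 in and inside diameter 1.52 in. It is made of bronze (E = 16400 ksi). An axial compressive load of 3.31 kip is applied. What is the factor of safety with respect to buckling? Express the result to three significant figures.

d_o = 1.68 in, d_i = 1.52 in
I = π(d_o⁴ − d_i⁴)/64 = π(1.68⁴ − 1.520⁴)/64 = 0.1290 in⁴
Effective length L_e = K·L = 1 × 62.1 = 62.10 in
P_cr = π²EI / L_e² = π² × 16400×10³ × 0.1290 / 62.10² = 5.414×10^3 lb
Factor of safety n = P_cr / P = 5.4145 / 3.31 = 1.64

n ≈ 1.64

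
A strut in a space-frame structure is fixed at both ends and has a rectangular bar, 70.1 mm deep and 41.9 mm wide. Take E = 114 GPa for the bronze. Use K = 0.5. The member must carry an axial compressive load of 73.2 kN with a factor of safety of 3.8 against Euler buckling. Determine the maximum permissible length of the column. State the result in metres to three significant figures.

L_max ≈ 2.64 m

Buckling occurs about the weak axis: I_min = h·b³/12 with b = 41.9 mm (the shorter side).
I_min = 70.1×41.9³/12 = 4.297×10^5 mm⁴
I = 4.297×10^-7 m⁴
Required critical load P_cr = n·P = 3.8 × 73.2 = 278.2 kN = 2.782×10^5 N
From P_cr = π²EI/(K·L)²:  L = (1/K)·√(π²EI/P_cr) = (1/0.5)·√(π²×1.14×10^11×4.297×10^-7/2.782×10^5)
L = 2.64 m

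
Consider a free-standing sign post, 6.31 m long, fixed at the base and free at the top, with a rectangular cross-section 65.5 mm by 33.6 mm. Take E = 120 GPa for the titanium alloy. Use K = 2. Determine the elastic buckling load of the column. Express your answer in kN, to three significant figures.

Buckling occurs about the weak axis: I_min = h·b³/12 with b = 33.6 mm (the shorter side).
I_min = 65.5×33.6³/12 = 2.071×10^5 mm⁴
I = 2.071×10^5 mm⁴ = 2.071×10^-7 m⁴
Effective length L_e = K·L = 2 × 6.31 = 12.62 m
P_cr = π²EI / L_e² = π² × 120×10⁹ × 2.071×10^-7 / 12.62² = 1.540×10^3 N

P_cr ≈ 1.54 kN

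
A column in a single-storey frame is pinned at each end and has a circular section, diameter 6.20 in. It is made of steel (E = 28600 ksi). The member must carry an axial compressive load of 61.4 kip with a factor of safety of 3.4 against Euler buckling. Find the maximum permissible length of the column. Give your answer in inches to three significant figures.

L_max ≈ 313 in

I = πd⁴/64 = π×6.20⁴/64 = 72.53 in⁴
Required critical load P_cr = n·P = 3.4 × 61.4 = 208.8 kip = 2.088×10^5 lb
From P_cr = π²EI/(K·L)²:  L = (1/K)·√(π²EI/P_cr) = (1/1)·√(π²×2.86×10^7×72.53/2.088×10^5)
L = 313 in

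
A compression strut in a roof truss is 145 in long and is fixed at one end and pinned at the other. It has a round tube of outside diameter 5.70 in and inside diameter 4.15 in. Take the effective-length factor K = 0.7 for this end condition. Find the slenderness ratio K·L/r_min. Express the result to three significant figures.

λ ≈ 57.6

d_o = 5.70 in, d_i = 4.15 in
I = π(d_o⁴ − d_i⁴)/64 = π(5.70⁴ − 4.150⁴)/64 = 37.26 in⁴
A = 11.99 in²;  r_min = √(I/A) = √(37.26/11.99) = 1.763 in
L_e = K·L = 0.7 × 145 = 101.5 in
λ = L_e / r_min = 101.50 / 1.763 = 57.6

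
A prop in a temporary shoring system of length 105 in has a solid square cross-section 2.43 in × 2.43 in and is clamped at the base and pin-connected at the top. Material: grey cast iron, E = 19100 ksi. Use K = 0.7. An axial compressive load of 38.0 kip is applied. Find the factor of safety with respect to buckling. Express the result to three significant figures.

I = a⁴/12 = 2.43⁴/12 = 2.906 in⁴
Effective length L_e = K·L = 0.7 × 105 = 73.50 in
P_cr = π²EI / L_e² = π² × 19100×10³ × 2.906 / 73.50² = 1.014×10^5 lb
Factor of safety n = P_cr / P = 101.39 / 38.0 = 2.67

n ≈ 2.67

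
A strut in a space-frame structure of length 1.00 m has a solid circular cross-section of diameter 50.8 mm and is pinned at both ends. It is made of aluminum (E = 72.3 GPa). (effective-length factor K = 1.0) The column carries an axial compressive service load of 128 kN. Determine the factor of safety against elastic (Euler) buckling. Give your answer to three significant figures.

n ≈ 1.82

I = πd⁴/64 = π×50.8⁴/64 = 3.269×10^5 mm⁴
I = 3.269×10^5 mm⁴ = 3.269×10^-7 m⁴
Effective length L_e = K·L = 1 × 1.00 = 1.000 m
P_cr = π²EI / L_e² = π² × 72.3×10⁹ × 3.269×10^-7 / 1.000² = 2.333×10^5 N
Factor of safety n = P_cr / P = 233.27 / 128 = 1.82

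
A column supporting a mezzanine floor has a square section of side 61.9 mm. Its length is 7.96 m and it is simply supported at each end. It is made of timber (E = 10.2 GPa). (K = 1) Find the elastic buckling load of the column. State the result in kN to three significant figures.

P_cr ≈ 1.94 kN

I = a⁴/12 = 61.9⁴/12 = 1.223×10^6 mm⁴
I = 1.223×10^6 mm⁴ = 1.223×10^-6 m⁴
Effective length L_e = K·L = 1 × 7.96 = 7.960 m
P_cr = π²EI / L_e² = π² × 10.2×10⁹ × 1.223×10^-6 / 7.960² = 1.944×10^3 N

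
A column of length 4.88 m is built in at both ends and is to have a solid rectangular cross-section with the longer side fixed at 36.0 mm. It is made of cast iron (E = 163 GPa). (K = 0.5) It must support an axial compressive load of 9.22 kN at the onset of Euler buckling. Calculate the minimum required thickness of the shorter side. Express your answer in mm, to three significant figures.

L_e = K·L = 0.5 × 4.88 = 2.440 m
Required I = P_cr·L_e²/(π²E) = 9.220×10^3 × 2.440² / (π² × 1.63×10^11) = 3.412×10^-8 m⁴
I_req = 3.412×10^4 mm⁴
Rectangle, weak axis: I_min = h·b³/12 with h = 36.0 mm fixed  ⇒  b = (12I/h)^(1/3) = 22.5 mm

b ≈ 22.5 mm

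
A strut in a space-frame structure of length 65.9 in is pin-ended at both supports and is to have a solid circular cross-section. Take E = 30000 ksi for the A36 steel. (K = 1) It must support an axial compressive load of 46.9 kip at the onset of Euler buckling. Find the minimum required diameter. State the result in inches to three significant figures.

d ≈ 1.93 in

L_e = K·L = 1 × 65.9 = 65.90 in
Required I = P_cr·L_e²/(π²E) = 4.690×10^4 × 65.90² / (π² × 3.00×10^7) = 0.6879 in⁴
Solid circle: I = πd⁴/64  ⇒  d = (64I/π)^(1/4) = (64×0.6879/π)^(1/4) = 1.93 in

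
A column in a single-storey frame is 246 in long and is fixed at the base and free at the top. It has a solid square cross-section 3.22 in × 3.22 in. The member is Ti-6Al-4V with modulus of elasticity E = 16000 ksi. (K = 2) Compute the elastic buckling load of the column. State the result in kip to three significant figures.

P_cr ≈ 5.84 kip

I = a⁴/12 = 3.22⁴/12 = 8.959 in⁴
Effective length L_e = K·L = 2 × 246 = 492.0 in
P_cr = π²EI / L_e² = π² × 16000×10³ × 8.959 / 492.0² = 5.844×10^3 lb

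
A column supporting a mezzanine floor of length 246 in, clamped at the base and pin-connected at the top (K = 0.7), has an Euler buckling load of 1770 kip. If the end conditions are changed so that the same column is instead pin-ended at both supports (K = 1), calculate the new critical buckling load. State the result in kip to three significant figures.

P_cr ∝ 1/K², so P_cr,new = P_cr,old × (K_old/K_new)² = 1770 × (0.7/1)²
= 1770 × 0.4900 = 867 kip

P_cr ≈ 867 kip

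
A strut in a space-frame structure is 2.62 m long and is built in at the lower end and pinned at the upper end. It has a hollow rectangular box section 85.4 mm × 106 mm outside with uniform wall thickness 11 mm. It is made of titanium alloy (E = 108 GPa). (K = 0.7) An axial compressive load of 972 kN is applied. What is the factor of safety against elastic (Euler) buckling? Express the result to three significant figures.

n ≈ 1.21

Inner dimensions: h_i = 106 − 2×11 = 84.00 mm, b_i = 85.4 − 2×11 = 63.40 mm
Weak-axis I_min = (h_o·b_o³ − h_i·b_i³)/12 with b_o = 85.4, b_i = 63.40 mm (shorter outer/inner sides).
I_min = (106×85.4³ − 84.00×63.40³)/12 = 3.718×10^6 mm⁴
I = 3.718×10^6 mm⁴ = 3.718×10^-6 m⁴
Effective length L_e = K·L = 0.7 × 2.62 = 1.834 m
P_cr = π²EI / L_e² = π² × 108×10⁹ × 3.718×10^-6 / 1.834² = 1.178×10^6 N
Factor of safety n = P_cr / P = 1178.2 / 972 = 1.21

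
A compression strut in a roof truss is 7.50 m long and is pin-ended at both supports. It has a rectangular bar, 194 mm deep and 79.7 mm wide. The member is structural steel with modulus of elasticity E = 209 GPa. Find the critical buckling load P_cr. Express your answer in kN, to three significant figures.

Buckling occurs about the weak axis: I_min = h·b³/12 with b = 79.7 mm (the shorter side).
I_min = 194×79.7³/12 = 8.185×10^6 mm⁴
I = 8.185×10^6 mm⁴ = 8.185×10^-6 m⁴
Effective length L_e = K·L = 1 × 7.50 = 7.500 m
P_cr = π²EI / L_e² = π² × 209×10⁹ × 8.185×10^-6 / 7.500² = 3.001×10^5 N

P_cr ≈ 300 kN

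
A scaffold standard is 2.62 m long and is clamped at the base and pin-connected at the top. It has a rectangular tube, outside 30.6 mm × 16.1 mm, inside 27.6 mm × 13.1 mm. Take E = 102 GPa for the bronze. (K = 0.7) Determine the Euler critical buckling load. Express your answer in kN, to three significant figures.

Weak-axis I_min = (h_o·b_o³ − h_i·b_i³)/12 with b_o = 16.1, b_i = 13.10 mm (shorter outer/inner sides).
I_min = (30.6×16.1³ − 27.60×13.10³)/12 = 5.471×10^3 mm⁴
I = 5.471×10^3 mm⁴ = 5.471×10^-9 m⁴
Effective length L_e = K·L = 0.7 × 2.62 = 1.834 m
P_cr = π²EI / L_e² = π² × 102×10⁹ × 5.471×10^-9 / 1.834² = 1.638×10^3 N

P_cr ≈ 1.64 kN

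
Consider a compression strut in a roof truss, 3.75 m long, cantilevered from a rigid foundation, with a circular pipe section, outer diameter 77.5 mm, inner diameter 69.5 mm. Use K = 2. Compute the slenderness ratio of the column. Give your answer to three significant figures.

d_o = 77.5 mm, d_i = 69.5 mm
I = π(d_o⁴ − d_i⁴)/64 = π(77.5⁴ − 69.50⁴)/64 = 6.256×10^5 mm⁴
A = 923.6 mm²;  r_min = √(I/A) = √(6.256×10^5/923.6) = 26.02 mm
L_e = K·L = 2 × 3.75 m = 7.500 m = 7500.0 mm
λ = L_e / r_min = 7500.0 / 26.02 = 288

λ ≈ 288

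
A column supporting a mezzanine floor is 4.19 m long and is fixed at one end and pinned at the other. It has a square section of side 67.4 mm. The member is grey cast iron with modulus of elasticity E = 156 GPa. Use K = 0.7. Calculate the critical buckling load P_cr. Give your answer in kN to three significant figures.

I = a⁴/12 = 67.4⁴/12 = 1.720×10^6 mm⁴
I = 1.720×10^6 mm⁴ = 1.720×10^-6 m⁴
Effective length L_e = K·L = 0.7 × 4.19 = 2.933 m
P_cr = π²EI / L_e² = π² × 156×10⁹ × 1.720×10^-6 / 2.933² = 3.078×10^5 N

P_cr ≈ 308 kN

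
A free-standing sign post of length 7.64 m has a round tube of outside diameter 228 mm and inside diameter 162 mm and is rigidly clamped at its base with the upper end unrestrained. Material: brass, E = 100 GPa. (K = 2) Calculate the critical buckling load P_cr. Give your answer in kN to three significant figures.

d_o = 228 mm, d_i = 162 mm
I = π(d_o⁴ − d_i⁴)/64 = π(228⁴ − 162.0⁴)/64 = 9.884×10^7 mm⁴
I = 9.884×10^7 mm⁴ = 9.884×10^-5 m⁴
Effective length L_e = K·L = 2 × 7.64 = 15.28 m
P_cr = π²EI / L_e² = π² × 100×10⁹ × 9.884×10^-5 / 15.28² = 4.178×10^5 N

P_cr ≈ 418 kN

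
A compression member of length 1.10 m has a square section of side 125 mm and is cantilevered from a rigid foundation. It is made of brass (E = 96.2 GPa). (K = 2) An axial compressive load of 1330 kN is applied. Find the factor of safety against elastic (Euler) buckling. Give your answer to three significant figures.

I = a⁴/12 = 125⁴/12 = 2.035×10^7 mm⁴
I = 2.035×10^7 mm⁴ = 2.035×10^-5 m⁴
Effective length L_e = K·L = 2 × 1.10 = 2.200 m
P_cr = π²EI / L_e² = π² × 96.2×10⁹ × 2.035×10^-5 / 2.200² = 3.991×10^6 N
Factor of safety n = P_cr / P = 3991.1 / 1330 = 3.00

n ≈ 3.00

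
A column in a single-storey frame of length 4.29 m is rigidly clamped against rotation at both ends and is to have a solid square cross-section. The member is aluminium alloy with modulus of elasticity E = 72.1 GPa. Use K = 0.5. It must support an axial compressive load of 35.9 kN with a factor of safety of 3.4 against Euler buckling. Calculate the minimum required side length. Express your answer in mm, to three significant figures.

Required P_cr = n·P = 3.4 × 35.9 = 122.1 kN
L_e = K·L = 0.5 × 4.29 = 2.145 m
Required I = P_cr·L_e²/(π²E) = 1.221×10^5 × 2.145² / (π² × 7.21×10^10) = 7.892×10^-7 m⁴
I_req = 7.892×10^5 mm⁴
Solid square: I = a⁴/12  ⇒  a = (12I)^(1/4) = (12×7.892×10^5)^(1/4) = 55.5 mm

a ≈ 55.5 mm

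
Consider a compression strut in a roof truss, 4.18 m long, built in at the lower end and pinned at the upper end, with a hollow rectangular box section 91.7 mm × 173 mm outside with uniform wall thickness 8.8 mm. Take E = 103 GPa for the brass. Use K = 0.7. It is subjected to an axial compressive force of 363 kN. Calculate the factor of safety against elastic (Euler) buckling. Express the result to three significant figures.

n ≈ 1.91

Inner dimensions: h_i = 173 − 2×8.8 = 155.4 mm, b_i = 91.7 − 2×8.8 = 74.10 mm
Weak-axis I_min = (h_o·b_o³ − h_i·b_i³)/12 with b_o = 91.7, b_i = 74.10 mm (shorter outer/inner sides).
I_min = (173×91.7³ − 155.4×74.10³)/12 = 5.848×10^6 mm⁴
I = 5.848×10^6 mm⁴ = 5.848×10^-6 m⁴
Effective length L_e = K·L = 0.7 × 4.18 = 2.926 m
P_cr = π²EI / L_e² = π² × 103×10⁹ × 5.848×10^-6 / 2.926² = 6.943×10^5 N
Factor of safety n = P_cr / P = 694.34 / 363 = 1.91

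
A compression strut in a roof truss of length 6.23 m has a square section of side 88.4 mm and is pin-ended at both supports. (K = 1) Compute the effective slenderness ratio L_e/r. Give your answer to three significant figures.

λ ≈ 244

I = a⁴/12 = 88.4⁴/12 = 5.089×10^6 mm⁴
A = 7.815×10^3 mm²;  r_min = √(I/A) = √(5.089×10^6/7.815×10^3) = 25.52 mm
L_e = K·L = 1 × 6.23 m = 6.230 m = 6230.0 mm
λ = L_e / r_min = 6230.0 / 25.52 = 244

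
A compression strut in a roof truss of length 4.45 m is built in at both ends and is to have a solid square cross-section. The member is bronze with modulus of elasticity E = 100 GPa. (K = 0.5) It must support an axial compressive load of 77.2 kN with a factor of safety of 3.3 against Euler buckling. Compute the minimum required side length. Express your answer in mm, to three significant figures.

Required P_cr = n·P = 3.3 × 77.2 = 254.8 kN
L_e = K·L = 0.5 × 4.45 = 2.225 m
Required I = P_cr·L_e²/(π²E) = 2.548×10^5 × 2.225² / (π² × 1.00×10^11) = 1.278×10^-6 m⁴
I_req = 1.278×10^6 mm⁴
Solid square: I = a⁴/12  ⇒  a = (12I)^(1/4) = (12×1.278×10^6)^(1/4) = 62.6 mm

a ≈ 62.6 mm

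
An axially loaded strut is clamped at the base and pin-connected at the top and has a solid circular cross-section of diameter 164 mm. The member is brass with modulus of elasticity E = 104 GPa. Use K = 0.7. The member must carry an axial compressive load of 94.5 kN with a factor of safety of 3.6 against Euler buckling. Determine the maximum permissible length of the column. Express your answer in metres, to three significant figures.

I = πd⁴/64 = π×164⁴/64 = 3.551×10^7 mm⁴
I = 3.551×10^-5 m⁴
Required critical load P_cr = n·P = 3.6 × 94.5 = 340.2 kN = 3.402×10^5 N
From P_cr = π²EI/(K·L)²:  L = (1/K)·√(π²EI/P_cr) = (1/0.7)·√(π²×1.04×10^11×3.551×10^-5/3.402×10^5)
L = 14.8 m

L_max ≈ 14.8 m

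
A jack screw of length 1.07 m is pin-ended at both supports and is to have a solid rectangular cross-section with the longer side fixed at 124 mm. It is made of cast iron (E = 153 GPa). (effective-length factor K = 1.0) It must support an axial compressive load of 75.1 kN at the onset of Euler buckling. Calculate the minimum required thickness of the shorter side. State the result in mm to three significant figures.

L_e = K·L = 1 × 1.07 = 1.070 m
Required I = P_cr·L_e²/(π²E) = 7.510×10^4 × 1.070² / (π² × 1.53×10^11) = 5.694×10^-8 m⁴
I_req = 5.694×10^4 mm⁴
Rectangle, weak axis: I_min = h·b³/12 with h = 124 mm fixed  ⇒  b = (12I/h)^(1/3) = 17.7 mm

b ≈ 17.7 mm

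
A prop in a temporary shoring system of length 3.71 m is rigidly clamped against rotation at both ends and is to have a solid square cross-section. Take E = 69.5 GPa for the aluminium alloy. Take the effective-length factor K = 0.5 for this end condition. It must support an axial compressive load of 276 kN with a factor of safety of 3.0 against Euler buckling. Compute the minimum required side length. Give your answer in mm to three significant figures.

a ≈ 84.0 mm

Required P_cr = n·P = 3.0 × 276 = 828.0 kN
L_e = K·L = 0.5 × 3.71 = 1.855 m
Required I = P_cr·L_e²/(π²E) = 8.280×10^5 × 1.855² / (π² × 6.95×10^10) = 4.154×10^-6 m⁴
I_req = 4.154×10^6 mm⁴
Solid square: I = a⁴/12  ⇒  a = (12I)^(1/4) = (12×4.154×10^6)^(1/4) = 84.0 mm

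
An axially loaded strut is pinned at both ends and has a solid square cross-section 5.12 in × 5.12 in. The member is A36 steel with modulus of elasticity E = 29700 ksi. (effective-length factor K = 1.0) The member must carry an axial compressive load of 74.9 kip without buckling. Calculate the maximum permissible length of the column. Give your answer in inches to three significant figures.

L_max ≈ 473 in

I = a⁴/12 = 5.12⁴/12 = 57.27 in⁴
At the buckling limit P_cr = P = 7.490×10^4 lb
From P_cr = π²EI/(K·L)²:  L = (1/K)·√(π²EI/P_cr) = (1/1)·√(π²×2.97×10^7×57.27/7.490×10^4)
L = 473 in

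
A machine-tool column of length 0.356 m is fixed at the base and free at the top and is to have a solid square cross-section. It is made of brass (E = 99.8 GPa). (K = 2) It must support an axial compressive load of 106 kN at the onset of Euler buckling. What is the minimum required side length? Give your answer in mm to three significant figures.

L_e = K·L = 2 × 0.356 = 0.7120 m
Required I = P_cr·L_e²/(π²E) = 1.060×10^5 × 0.7120² / (π² × 9.98×10^10) = 5.456×10^-8 m⁴
I_req = 5.456×10^4 mm⁴
Solid square: I = a⁴/12  ⇒  a = (12I)^(1/4) = (12×5.456×10^4)^(1/4) = 28.4 mm

a ≈ 28.4 mm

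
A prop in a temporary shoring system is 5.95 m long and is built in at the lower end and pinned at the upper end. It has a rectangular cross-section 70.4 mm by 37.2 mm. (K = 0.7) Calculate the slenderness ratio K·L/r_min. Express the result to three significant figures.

For a rectangle r_min = b/√12 = 37.2/√12 = 10.74 mm
L_e = K·L = 0.7 × 5.95 m = 4.165 m = 4165.0 mm
λ = L_e / r_min = 4165.0 / 10.74 = 388

λ ≈ 388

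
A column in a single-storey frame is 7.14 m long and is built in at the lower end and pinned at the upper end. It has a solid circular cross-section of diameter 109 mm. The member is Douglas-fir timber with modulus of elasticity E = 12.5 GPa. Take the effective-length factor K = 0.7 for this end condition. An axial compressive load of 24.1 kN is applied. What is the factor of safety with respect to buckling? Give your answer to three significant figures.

I = πd⁴/64 = π×109⁴/64 = 6.929×10^6 mm⁴
I = 6.929×10^6 mm⁴ = 6.929×10^-6 m⁴
Effective length L_e = K·L = 0.7 × 7.14 = 4.998 m
P_cr = π²EI / L_e² = π² × 12.5×10⁹ × 6.929×10^-6 / 4.998² = 3.422×10^4 N
Factor of safety n = P_cr / P = 34.221 / 24.1 = 1.42

n ≈ 1.42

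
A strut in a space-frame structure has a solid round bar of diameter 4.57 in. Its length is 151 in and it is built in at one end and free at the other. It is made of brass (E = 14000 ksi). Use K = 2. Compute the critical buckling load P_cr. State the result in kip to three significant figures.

I = πd⁴/64 = π×4.57⁴/64 = 21.41 in⁴
Effective length L_e = K·L = 2 × 151 = 302.0 in
P_cr = π²EI / L_e² = π² × 14000×10³ × 21.41 / 302.0² = 3.244×10^4 lb

P_cr ≈ 32.4 kip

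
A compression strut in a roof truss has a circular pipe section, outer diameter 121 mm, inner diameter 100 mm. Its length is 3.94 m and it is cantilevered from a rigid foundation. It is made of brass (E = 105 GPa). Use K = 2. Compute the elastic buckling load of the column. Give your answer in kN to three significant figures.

P_cr ≈ 93.7 kN

d_o = 121 mm, d_i = 100 mm
I = π(d_o⁴ − d_i⁴)/64 = π(121⁴ − 100.0⁴)/64 = 5.614×10^6 mm⁴
I = 5.614×10^6 mm⁴ = 5.614×10^-6 m⁴
Effective length L_e = K·L = 2 × 3.94 = 7.880 m
P_cr = π²EI / L_e² = π² × 105×10⁹ × 5.614×10^-6 / 7.880² = 9.369×10^4 N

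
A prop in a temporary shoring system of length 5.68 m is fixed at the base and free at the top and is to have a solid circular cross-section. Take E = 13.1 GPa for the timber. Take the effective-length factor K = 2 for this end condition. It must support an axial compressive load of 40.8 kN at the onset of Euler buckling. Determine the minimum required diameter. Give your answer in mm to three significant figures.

L_e = K·L = 2 × 5.68 = 11.36 m
Required I = P_cr·L_e²/(π²E) = 4.080×10^4 × 11.36² / (π² × 1.31×10^10) = 4.072×10^-5 m⁴
I_req = 4.072×10^7 mm⁴
Solid circle: I = πd⁴/64  ⇒  d = (64I/π)^(1/4) = (64×4.072×10^7/π)^(1/4) = 170 mm

d ≈ 170 mm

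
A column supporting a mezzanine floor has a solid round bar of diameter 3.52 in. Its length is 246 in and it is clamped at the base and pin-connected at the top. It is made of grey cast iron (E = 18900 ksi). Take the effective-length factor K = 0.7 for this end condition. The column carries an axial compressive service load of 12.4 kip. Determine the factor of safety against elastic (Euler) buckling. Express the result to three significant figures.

I = πd⁴/64 = π×3.52⁴/64 = 7.536 in⁴
Effective length L_e = K·L = 0.7 × 246 = 172.2 in
P_cr = π²EI / L_e² = π² × 18900×10³ × 7.536 / 172.2² = 4.741×10^4 lb
Factor of safety n = P_cr / P = 47.406 / 12.4 = 3.82

n ≈ 3.82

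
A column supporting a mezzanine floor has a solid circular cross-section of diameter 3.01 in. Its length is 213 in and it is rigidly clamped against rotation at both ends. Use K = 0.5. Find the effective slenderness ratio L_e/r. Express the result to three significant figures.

λ ≈ 142

I = πd⁴/64 = π×3.01⁴/64 = 4.029 in⁴
A = 7.116 in²;  r_min = √(I/A) = √(4.029/7.116) = 0.7525 in
L_e = K·L = 0.5 × 213 = 106.5 in
λ = L_e / r_min = 106.50 / 0.7525 = 142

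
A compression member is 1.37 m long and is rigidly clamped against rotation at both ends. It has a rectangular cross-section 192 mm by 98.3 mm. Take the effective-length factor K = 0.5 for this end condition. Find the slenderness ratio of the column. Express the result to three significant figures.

λ ≈ 24.1

Buckling occurs about the weak axis: I_min = h·b³/12 with b = 98.3 mm (the shorter side).
I_min = 192×98.3³/12 = 1.520×10^7 mm⁴
A = 1.887×10^4 mm²;  r_min = √(I/A) = √(1.520×10^7/1.887×10^4) = 28.38 mm
L_e = K·L = 0.5 × 1.37 m = 0.6850 m = 685.00 mm
λ = L_e / r_min = 685.00 / 28.38 = 24.1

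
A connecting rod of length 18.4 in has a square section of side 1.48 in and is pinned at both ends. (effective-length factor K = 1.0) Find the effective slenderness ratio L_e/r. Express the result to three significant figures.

λ ≈ 43.1

For a square r = a/√12 = 1.48/√12 = 0.4272 in
L_e = K·L = 1 × 18.4 = 18.40 in
λ = L_e / r_min = 18.400 / 0.4272 = 43.1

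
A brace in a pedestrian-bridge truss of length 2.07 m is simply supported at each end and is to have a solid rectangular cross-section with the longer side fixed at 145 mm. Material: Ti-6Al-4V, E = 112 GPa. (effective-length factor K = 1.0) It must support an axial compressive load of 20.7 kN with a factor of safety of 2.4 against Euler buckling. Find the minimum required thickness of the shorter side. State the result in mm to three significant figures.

b ≈ 25.2 mm

Required P_cr = n·P = 2.4 × 20.7 = 49.68 kN
L_e = K·L = 1 × 2.07 = 2.070 m
Required I = P_cr·L_e²/(π²E) = 4.968×10^4 × 2.070² / (π² × 1.12×10^11) = 1.926×10^-7 m⁴
I_req = 1.926×10^5 mm⁴
Rectangle, weak axis: I_min = h·b³/12 with h = 145 mm fixed  ⇒  b = (12I/h)^(1/3) = 25.2 mm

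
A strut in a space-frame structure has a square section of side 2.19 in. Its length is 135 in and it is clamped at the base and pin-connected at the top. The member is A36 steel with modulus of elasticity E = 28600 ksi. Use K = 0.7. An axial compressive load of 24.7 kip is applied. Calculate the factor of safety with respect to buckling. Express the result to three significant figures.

I = a⁴/12 = 2.19⁴/12 = 1.917 in⁴
Effective length L_e = K·L = 0.7 × 135 = 94.50 in
P_cr = π²EI / L_e² = π² × 28600×10³ × 1.917 / 94.50² = 6.059×10^4 lb
Factor of safety n = P_cr / P = 60.590 / 24.7 = 2.45

n ≈ 2.45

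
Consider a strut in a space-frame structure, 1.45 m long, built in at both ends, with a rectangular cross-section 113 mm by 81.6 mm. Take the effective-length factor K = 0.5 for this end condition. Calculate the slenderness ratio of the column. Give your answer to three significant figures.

λ ≈ 30.8

For a rectangle r_min = b/√12 = 81.6/√12 = 23.56 mm
L_e = K·L = 0.5 × 1.45 m = 0.7250 m = 725.00 mm
λ = L_e / r_min = 725.00 / 23.56 = 30.8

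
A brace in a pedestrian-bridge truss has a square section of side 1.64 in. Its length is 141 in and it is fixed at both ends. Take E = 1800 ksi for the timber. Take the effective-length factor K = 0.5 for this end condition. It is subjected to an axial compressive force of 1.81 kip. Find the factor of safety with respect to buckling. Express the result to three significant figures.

I = a⁴/12 = 1.64⁴/12 = 0.6028 in⁴
Effective length L_e = K·L = 0.5 × 141 = 70.50 in
P_cr = π²EI / L_e² = π² × 1800×10³ × 0.6028 / 70.50² = 2.155×10^3 lb
Factor of safety n = P_cr / P = 2.1547 / 1.81 = 1.19

n ≈ 1.19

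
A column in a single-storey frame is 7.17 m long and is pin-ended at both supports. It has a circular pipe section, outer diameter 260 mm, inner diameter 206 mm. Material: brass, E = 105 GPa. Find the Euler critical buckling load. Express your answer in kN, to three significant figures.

P_cr ≈ 2740 kN

d_o = 260 mm, d_i = 206 mm
I = π(d_o⁴ − d_i⁴)/64 = π(260⁴ − 206.0⁴)/64 = 1.359×10^8 mm⁴
I = 1.359×10^8 mm⁴ = 1.359×10^-4 m⁴
Effective length L_e = K·L = 1 × 7.17 = 7.170 m
P_cr = π²EI / L_e² = π² × 105×10⁹ × 1.359×10^-4 / 7.170² = 2.740×10^6 N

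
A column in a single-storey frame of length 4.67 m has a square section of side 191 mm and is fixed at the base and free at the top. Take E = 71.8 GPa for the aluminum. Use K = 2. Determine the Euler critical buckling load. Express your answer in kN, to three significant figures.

I = a⁴/12 = 191⁴/12 = 1.109×10^8 mm⁴
I = 1.109×10^8 mm⁴ = 1.109×10^-4 m⁴
Effective length L_e = K·L = 2 × 4.67 = 9.340 m
P_cr = π²EI / L_e² = π² × 71.8×10⁹ × 1.109×10^-4 / 9.340² = 9.009×10^5 N

P_cr ≈ 901 kN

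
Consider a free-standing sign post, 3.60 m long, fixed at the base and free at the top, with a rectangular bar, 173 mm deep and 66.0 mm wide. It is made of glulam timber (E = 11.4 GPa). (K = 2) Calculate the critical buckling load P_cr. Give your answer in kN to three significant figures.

Buckling occurs about the weak axis: I_min = h·b³/12 with b = 66.0 mm (the shorter side).
I_min = 173×66.0³/12 = 4.145×10^6 mm⁴
I = 4.145×10^6 mm⁴ = 4.145×10^-6 m⁴
Effective length L_e = K·L = 2 × 3.60 = 7.200 m
P_cr = π²EI / L_e² = π² × 11.4×10⁹ × 4.145×10^-6 / 7.200² = 8.996×10^3 N

P_cr ≈ 9.00 kN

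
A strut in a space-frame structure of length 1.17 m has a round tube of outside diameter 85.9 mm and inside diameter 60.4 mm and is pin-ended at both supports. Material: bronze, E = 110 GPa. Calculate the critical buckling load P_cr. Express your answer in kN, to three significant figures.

P_cr ≈ 1600 kN

d_o = 85.9 mm, d_i = 60.4 mm
I = π(d_o⁴ − d_i⁴)/64 = π(85.9⁴ − 60.40⁴)/64 = 2.019×10^6 mm⁴
I = 2.019×10^6 mm⁴ = 2.019×10^-6 m⁴
Effective length L_e = K·L = 1 × 1.17 = 1.170 m
P_cr = π²EI / L_e² = π² × 110×10⁹ × 2.019×10^-6 / 1.170² = 1.602×10^6 N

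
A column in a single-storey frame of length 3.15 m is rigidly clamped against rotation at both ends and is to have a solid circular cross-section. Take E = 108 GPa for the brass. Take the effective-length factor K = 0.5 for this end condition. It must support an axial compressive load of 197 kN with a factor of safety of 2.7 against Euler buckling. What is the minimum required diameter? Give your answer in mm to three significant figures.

Required P_cr = n·P = 2.7 × 197 = 531.9 kN
L_e = K·L = 0.5 × 3.15 = 1.575 m
Required I = P_cr·L_e²/(π²E) = 5.319×10^5 × 1.575² / (π² × 1.08×10^11) = 1.238×10^-6 m⁴
I_req = 1.238×10^6 mm⁴
Solid circle: I = πd⁴/64  ⇒  d = (64I/π)^(1/4) = (64×1.238×10^6/π)^(1/4) = 70.9 mm

d ≈ 70.9 mm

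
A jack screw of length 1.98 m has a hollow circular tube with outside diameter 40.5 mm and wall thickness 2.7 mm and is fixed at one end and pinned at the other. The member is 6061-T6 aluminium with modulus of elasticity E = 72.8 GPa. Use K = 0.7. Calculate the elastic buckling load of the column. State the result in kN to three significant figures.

P_cr ≈ 21.5 kN

Inner diameter d_i = 40.5 − 2×2.7 = 35.10 mm
I = π(d_o⁴ − d_i⁴)/64 = π(40.5⁴ − 35.10⁴)/64 = 5.756×10^4 mm⁴
I = 5.756×10^4 mm⁴ = 5.756×10^-8 m⁴
Effective length L_e = K·L = 0.7 × 1.98 = 1.386 m
P_cr = π²EI / L_e² = π² × 72.8×10⁹ × 5.756×10^-8 / 1.386² = 2.153×10^4 N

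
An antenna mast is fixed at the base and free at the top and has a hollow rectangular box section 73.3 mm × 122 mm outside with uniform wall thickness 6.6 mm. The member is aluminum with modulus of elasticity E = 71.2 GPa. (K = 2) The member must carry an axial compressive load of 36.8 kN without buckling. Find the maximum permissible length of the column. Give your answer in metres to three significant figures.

L_max ≈ 3.12 m

Inner dimensions: h_i = 122 − 2×6.6 = 108.8 mm, b_i = 73.3 − 2×6.6 = 60.10 mm
Weak-axis I_min = (h_o·b_o³ − h_i·b_i³)/12 with b_o = 73.3, b_i = 60.10 mm (shorter outer/inner sides).
I_min = (122×73.3³ − 108.8×60.10³)/12 = 2.036×10^6 mm⁴
I = 2.036×10^-6 m⁴
At the buckling limit P_cr = P = 3.680×10^4 N
From P_cr = π²EI/(K·L)²:  L = (1/K)·√(π²EI/P_cr) = (1/2)·√(π²×7.12×10^10×2.036×10^-6/3.680×10^4)
L = 3.12 m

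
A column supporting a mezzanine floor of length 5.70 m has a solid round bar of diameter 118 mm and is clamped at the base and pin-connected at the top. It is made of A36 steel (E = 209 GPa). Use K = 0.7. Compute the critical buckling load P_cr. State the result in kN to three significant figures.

P_cr ≈ 1230 kN

I = πd⁴/64 = π×118⁴/64 = 9.517×10^6 mm⁴
I = 9.517×10^6 mm⁴ = 9.517×10^-6 m⁴
Effective length L_e = K·L = 0.7 × 5.70 = 3.990 m
P_cr = π²EI / L_e² = π² × 209×10⁹ × 9.517×10^-6 / 3.990² = 1.233×10^6 N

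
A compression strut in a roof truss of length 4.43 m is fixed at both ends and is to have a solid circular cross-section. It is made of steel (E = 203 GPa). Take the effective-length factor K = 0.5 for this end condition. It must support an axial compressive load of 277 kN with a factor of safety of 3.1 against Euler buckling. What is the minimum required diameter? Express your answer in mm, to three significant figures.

d ≈ 80.9 mm

Required P_cr = n·P = 3.1 × 277 = 858.7 kN
L_e = K·L = 0.5 × 4.43 = 2.215 m
Required I = P_cr·L_e²/(π²E) = 8.587×10^5 × 2.215² / (π² × 2.03×10^11) = 2.103×10^-6 m⁴
I_req = 2.103×10^6 mm⁴
Solid circle: I = πd⁴/64  ⇒  d = (64I/π)^(1/4) = (64×2.103×10^6/π)^(1/4) = 80.9 mm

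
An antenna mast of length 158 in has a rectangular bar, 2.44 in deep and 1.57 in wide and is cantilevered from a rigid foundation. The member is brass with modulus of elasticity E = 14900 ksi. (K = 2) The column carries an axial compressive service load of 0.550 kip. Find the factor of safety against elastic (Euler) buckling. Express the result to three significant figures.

n ≈ 2.11

Buckling occurs about the weak axis: I_min = h·b³/12 with b = 1.57 in (the shorter side).
I_min = 2.44×1.57³/12 = 0.7869 in⁴
Effective length L_e = K·L = 2 × 158 = 316.0 in
P_cr = π²EI / L_e² = π² × 14900×10³ × 0.7869 / 316.0² = 1.159×10^3 lb
Factor of safety n = P_cr / P = 1.1588 / 0.550 = 2.11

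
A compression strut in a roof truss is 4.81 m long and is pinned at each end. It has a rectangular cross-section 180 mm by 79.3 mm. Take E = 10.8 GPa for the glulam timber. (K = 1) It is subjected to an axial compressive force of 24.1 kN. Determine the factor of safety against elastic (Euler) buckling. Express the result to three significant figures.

n ≈ 1.43

Buckling occurs about the weak axis: I_min = h·b³/12 with b = 79.3 mm (the shorter side).
I_min = 180×79.3³/12 = 7.480×10^6 mm⁴
I = 7.480×10^6 mm⁴ = 7.480×10^-6 m⁴
Effective length L_e = K·L = 1 × 4.81 = 4.810 m
P_cr = π²EI / L_e² = π² × 10.8×10⁹ × 7.480×10^-6 / 4.810² = 3.446×10^4 N
Factor of safety n = P_cr / P = 34.462 / 24.1 = 1.43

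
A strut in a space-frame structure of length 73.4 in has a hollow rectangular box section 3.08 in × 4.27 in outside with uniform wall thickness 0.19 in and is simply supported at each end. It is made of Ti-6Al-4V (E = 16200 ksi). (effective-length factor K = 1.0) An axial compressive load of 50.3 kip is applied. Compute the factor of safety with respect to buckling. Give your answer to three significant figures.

Inner dimensions: h_i = 4.27 − 2×0.19 = 3.890 in, b_i = 3.08 − 2×0.19 = 2.700 in
Weak-axis I_min = (h_o·b_o³ − h_i·b_i³)/12 with b_o = 3.08, b_i = 2.700 in (shorter outer/inner sides).
I_min = (4.27×3.08³ − 3.890×2.700³)/12 = 4.016 in⁴
Effective length L_e = K·L = 1 × 73.4 = 73.40 in
P_cr = π²EI / L_e² = π² × 16200×10³ × 4.016 / 73.40² = 1.192×10^5 lb
Factor of safety n = P_cr / P = 119.19 / 50.3 = 2.37

n ≈ 2.37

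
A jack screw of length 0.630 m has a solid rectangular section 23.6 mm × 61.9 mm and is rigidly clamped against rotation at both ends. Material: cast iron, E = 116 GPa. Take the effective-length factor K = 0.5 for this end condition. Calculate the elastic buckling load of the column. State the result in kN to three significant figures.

Buckling occurs about the weak axis: I_min = h·b³/12 with b = 23.6 mm (the shorter side).
I_min = 61.9×23.6³/12 = 6.780×10^4 mm⁴
I = 6.780×10^4 mm⁴ = 6.780×10^-8 m⁴
Effective length L_e = K·L = 0.5 × 0.630 = 0.3150 m
P_cr = π²EI / L_e² = π² × 116×10⁹ × 6.780×10^-8 / 0.3150² = 7.823×10^5 N

P_cr ≈ 782 kN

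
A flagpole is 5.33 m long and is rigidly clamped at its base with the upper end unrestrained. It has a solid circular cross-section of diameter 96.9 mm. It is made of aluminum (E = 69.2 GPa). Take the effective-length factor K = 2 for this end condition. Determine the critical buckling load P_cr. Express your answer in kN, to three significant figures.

P_cr ≈ 26.0 kN

I = πd⁴/64 = π×96.9⁴/64 = 4.328×10^6 mm⁴
I = 4.328×10^6 mm⁴ = 4.328×10^-6 m⁴
Effective length L_e = K·L = 2 × 5.33 = 10.66 m
P_cr = π²EI / L_e² = π² × 69.2×10⁹ × 4.328×10^-6 / 10.66² = 2.601×10^4 N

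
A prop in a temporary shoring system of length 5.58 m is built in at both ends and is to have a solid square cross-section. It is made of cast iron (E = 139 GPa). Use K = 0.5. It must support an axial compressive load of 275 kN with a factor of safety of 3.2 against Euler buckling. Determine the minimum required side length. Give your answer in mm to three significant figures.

a ≈ 88.0 mm

Required P_cr = n·P = 3.2 × 275 = 880.0 kN
L_e = K·L = 0.5 × 5.58 = 2.790 m
Required I = P_cr·L_e²/(π²E) = 8.800×10^5 × 2.790² / (π² × 1.39×10^11) = 4.993×10^-6 m⁴
I_req = 4.993×10^6 mm⁴
Solid square: I = a⁴/12  ⇒  a = (12I)^(1/4) = (12×4.993×10^6)^(1/4) = 88.0 mm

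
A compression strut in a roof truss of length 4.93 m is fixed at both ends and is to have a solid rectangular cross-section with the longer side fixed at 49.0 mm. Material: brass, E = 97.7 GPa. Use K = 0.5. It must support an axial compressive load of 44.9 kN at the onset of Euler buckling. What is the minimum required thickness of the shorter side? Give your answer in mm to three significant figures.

L_e = K·L = 0.5 × 4.93 = 2.465 m
Required I = P_cr·L_e²/(π²E) = 4.490×10^4 × 2.465² / (π² × 9.77×10^10) = 2.829×10^-7 m⁴
I_req = 2.829×10^5 mm⁴
Rectangle, weak axis: I_min = h·b³/12 with h = 49.0 mm fixed  ⇒  b = (12I/h)^(1/3) = 41.1 mm

b ≈ 41.1 mm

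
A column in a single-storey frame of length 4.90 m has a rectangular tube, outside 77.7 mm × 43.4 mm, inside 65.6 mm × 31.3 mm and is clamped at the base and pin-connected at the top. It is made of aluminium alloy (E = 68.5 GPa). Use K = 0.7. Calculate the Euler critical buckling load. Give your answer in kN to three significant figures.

Weak-axis I_min = (h_o·b_o³ − h_i·b_i³)/12 with b_o = 43.4, b_i = 31.30 mm (shorter outer/inner sides).
I_min = (77.7×43.4³ − 65.60×31.30³)/12 = 3.617×10^5 mm⁴
I = 3.617×10^5 mm⁴ = 3.617×10^-7 m⁴
Effective length L_e = K·L = 0.7 × 4.90 = 3.430 m
P_cr = π²EI / L_e² = π² × 68.5×10⁹ × 3.617×10^-7 / 3.430² = 2.078×10^4 N

P_cr ≈ 20.8 kN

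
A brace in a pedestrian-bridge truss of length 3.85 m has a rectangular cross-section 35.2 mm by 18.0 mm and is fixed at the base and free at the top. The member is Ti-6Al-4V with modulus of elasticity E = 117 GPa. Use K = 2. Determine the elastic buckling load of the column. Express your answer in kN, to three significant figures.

Buckling occurs about the weak axis: I_min = h·b³/12 with b = 18.0 mm (the shorter side).
I_min = 35.2×18.0³/12 = 1.711×10^4 mm⁴
I = 1.711×10^4 mm⁴ = 1.711×10^-8 m⁴
Effective length L_e = K·L = 2 × 3.85 = 7.700 m
P_cr = π²EI / L_e² = π² × 117×10⁹ × 1.711×10^-8 / 7.700² = 333.2 N

P_cr ≈ 0.333 kN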